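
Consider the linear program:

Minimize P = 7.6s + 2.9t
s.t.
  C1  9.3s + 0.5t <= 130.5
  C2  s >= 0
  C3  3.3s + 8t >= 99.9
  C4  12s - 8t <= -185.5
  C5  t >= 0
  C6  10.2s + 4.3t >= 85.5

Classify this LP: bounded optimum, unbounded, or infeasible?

Vertices and P = 7.6s + 2.9t:
  (0, 261) → P = 756.9
  (19025/1608, 21941/536) → P = 3354767/16080
  (0, 23.1875) → P = 67.24375
The feasible region has finitely many vertices and no improving ray; the minimum is 67.24375 at (0, 23.1875).

bounded optimum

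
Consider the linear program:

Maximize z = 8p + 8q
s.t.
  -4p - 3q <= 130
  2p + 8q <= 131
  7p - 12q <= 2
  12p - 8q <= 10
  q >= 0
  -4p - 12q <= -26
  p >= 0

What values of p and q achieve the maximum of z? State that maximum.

At the optimal vertex, 2p + 8q = 131 and 12p - 8q = 10.
Solving simultaneously gives p = 141/14, q = 97/7.

p = 141/14, q = 97/7, maximum z = 1340/7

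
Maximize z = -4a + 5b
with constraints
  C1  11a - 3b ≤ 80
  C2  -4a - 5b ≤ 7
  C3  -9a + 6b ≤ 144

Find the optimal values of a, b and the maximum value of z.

a = 304/13, b = 768/13, maximum z = 2624/13

Vertices and z = -4a + 5b:
  (379/67, -397/67) → z = -3501/67
  (304/13, 768/13) → z = 2624/13
  (-254/23, 171/23) → z = 1871/23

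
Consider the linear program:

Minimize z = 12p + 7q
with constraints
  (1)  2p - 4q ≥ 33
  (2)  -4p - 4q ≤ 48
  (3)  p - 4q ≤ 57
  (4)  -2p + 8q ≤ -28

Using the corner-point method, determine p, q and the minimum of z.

p = -5/2, q = -19/2, minimum z = -193/2

Feasible corners and z = 12p + 7q:
  (-5/2, -19/2) → z = -193/2
  (19, 5/4) → z = 947/4
  (9/5, -69/5) → z = -75
The feasible region is unbounded (it extends along (4, 1)), but z strictly increases along every unbounded feasible direction, so there is no improving ray and the minimum is attained at a vertex.

At the optimal vertex, 2p - 4q = 33 and -4p - 4q = 48.
Solving simultaneously gives p = -5/2, q = -19/2.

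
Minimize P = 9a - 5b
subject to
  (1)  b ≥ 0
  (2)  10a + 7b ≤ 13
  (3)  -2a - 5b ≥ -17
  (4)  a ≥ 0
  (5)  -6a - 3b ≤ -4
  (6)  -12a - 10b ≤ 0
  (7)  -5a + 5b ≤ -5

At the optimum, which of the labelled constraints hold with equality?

(1) and (7)

Vertices and P = 9a - 5b:
  (13/10, 0) → P = 117/10
  (1, 0) → P = 9
  (20/17, 3/17) → P = 165/17

The minimum is at (1, 0). Substituting into each constraint, equality holds for (1) and (7); the remaining constraints have slack.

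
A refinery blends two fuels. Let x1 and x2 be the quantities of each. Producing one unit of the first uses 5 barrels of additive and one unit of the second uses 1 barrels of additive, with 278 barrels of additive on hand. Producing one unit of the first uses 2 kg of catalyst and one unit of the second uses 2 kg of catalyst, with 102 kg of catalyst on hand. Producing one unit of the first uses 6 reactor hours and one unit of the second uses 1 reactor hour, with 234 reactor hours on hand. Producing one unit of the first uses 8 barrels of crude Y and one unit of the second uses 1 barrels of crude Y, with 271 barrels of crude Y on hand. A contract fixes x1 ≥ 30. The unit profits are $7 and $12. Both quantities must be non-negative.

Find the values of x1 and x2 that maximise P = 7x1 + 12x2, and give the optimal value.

Feasible corners and P = 7x1 + 12x2:
  (271/8, 0) → P = 1897/8
  (30, 0) → P = 210
  (220/7, 137/7) → P = 3184/7
  (30, 21) → P = 462

At the optimal vertex, 2x1 + 2x2 = 102 and x1 = 30.
Solving simultaneously gives x1 = 30, x2 = 21.

x1 = 30, x2 = 21, maximum P = 462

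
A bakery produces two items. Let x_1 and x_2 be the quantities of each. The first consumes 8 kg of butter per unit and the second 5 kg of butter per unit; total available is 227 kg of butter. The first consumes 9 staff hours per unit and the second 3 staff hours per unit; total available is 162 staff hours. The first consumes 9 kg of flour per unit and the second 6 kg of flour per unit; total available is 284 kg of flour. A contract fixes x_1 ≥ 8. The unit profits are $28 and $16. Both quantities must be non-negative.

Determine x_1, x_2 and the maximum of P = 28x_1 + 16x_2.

x_1 = 8, x_2 = 30, maximum P = 704

Extreme points and P = 28x_1 + 16x_2:
  (18, 0) → P = 504
  (8, 0) → P = 224
  (8, 30) → P = 704

At the optimal vertex, 9x_1 + 3x_2 = 162 and x_1 = 8.
Solving simultaneously gives x_1 = 8, x_2 = 30.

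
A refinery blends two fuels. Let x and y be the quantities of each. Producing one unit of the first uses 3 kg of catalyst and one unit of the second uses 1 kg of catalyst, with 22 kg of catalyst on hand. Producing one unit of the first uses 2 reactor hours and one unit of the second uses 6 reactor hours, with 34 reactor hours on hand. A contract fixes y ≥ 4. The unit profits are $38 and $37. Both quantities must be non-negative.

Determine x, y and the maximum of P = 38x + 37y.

Vertices and P = 38x + 37y:
  (0, 17/3) → P = 629/3
  (0, 4) → P = 148
  (5, 4) → P = 338

The binding constraints are 2x + 6y = 34 and y = 4.
Solving simultaneously gives x = 5, y = 4.

x = 5, y = 4, maximum P = 338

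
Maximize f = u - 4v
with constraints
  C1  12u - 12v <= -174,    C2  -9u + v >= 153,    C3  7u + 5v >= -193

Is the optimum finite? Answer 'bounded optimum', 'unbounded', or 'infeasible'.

Corner points and f = u - 4v:
  (-277/16, -45/16) → f = -97/16
  (-177/8, -61/8) → f = 67/8
The feasible region has finitely many vertices and no improving ray; the maximum is 67/8 at (-177/8, -61/8).

bounded optimum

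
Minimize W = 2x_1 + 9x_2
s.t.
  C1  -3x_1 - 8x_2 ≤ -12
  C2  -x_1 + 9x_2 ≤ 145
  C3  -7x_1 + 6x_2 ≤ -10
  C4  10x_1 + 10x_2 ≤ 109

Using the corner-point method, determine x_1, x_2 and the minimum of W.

x_1 = 376/25, x_2 = -207/50, minimum W = -359/50

Extreme points and W = 2x_1 + 9x_2:
  (76/37, 27/37) → W = 395/37
  (376/25, -207/50) → W = -359/50
  (29/5, 51/10) → W = 115/2

The optimum lies where -3x_1 - 8x_2 = -12 and 10x_1 + 10x_2 = 109.
Solving simultaneously gives x_1 = 376/25, x_2 = -207/50.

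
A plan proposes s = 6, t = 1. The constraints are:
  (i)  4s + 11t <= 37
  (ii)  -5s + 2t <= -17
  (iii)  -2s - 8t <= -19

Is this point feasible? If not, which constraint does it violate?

feasible

(i): 35 ≤ 37 ✓
(ii): -28 ≤ -17 ✓
(iii): -20 ≤ -19 ✓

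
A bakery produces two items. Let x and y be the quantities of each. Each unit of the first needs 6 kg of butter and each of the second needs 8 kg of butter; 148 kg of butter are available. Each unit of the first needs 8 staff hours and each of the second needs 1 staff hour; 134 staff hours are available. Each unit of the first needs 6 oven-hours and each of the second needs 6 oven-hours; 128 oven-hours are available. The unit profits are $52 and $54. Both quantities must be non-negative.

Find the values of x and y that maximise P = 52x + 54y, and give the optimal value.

The optimum lies where 6x + 8y = 148 and 6x + 6y = 128.
Solving simultaneously gives x = 34/3, y = 10.

x = 34/3, y = 10, maximum P = 3388/3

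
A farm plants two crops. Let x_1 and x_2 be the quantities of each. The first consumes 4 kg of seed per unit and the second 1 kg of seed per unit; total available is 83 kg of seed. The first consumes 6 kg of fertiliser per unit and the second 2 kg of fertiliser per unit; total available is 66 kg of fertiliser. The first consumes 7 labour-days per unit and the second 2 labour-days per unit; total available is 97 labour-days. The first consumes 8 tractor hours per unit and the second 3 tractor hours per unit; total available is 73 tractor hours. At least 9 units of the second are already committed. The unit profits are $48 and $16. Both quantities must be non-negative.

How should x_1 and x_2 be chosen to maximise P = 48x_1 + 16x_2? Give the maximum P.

Extreme points and P = 48x_1 + 16x_2:
  (0, 73/3) → P = 1168/3
  (0, 9) → P = 144
  (23/4, 9) → P = 420

x_1 = 23/4, x_2 = 9, maximum P = 420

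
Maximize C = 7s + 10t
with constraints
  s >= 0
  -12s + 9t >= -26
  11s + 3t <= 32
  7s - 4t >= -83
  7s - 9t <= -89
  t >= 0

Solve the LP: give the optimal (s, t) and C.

Corner points and C = 7s + 10t:
  (0, 32/3) → C = 320/3
  (0, 89/9) → C = 890/9
  (7/40, 401/40) → C = 4059/40

s = 0, t = 32/3, maximum C = 320/3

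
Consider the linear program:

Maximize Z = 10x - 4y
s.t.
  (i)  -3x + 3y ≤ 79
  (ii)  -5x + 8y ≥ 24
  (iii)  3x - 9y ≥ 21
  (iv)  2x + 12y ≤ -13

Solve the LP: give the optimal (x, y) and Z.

x = -128/7, y = -59/7, maximum Z = -1044/7

Extreme points and Z = 10x - 4y:
  (-560/9, -323/9) → Z = -1436/3
  (-43, -50/3) → Z = -1090/3
  (-128/7, -59/7) → Z = -1044/7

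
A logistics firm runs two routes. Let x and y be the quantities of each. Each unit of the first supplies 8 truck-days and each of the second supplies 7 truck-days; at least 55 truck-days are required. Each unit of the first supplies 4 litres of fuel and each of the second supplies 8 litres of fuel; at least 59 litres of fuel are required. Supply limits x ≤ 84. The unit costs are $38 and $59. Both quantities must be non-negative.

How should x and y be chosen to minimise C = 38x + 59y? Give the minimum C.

Vertices and C = 38x + 59y:
  (0, 55/7) → C = 3245/7
  (59/4, 0) → C = 1121/2
  (84, 0) → C = 3192
  (3/4, 7) → C = 883/2
The feasible region is unbounded (it extends along (0, 1)), but C strictly increases along every unbounded feasible direction, so there is no improving ray and the minimum is attained at a vertex.

x = 3/4, y = 7, minimum C = 883/2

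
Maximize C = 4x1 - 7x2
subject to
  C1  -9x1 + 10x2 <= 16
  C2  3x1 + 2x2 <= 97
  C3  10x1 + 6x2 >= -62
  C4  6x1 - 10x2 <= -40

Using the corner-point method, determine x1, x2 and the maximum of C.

x1 = 8, x2 = 44/5, maximum C = -148/5

Feasible corners and C = 4x1 - 7x2:
  (469/24, 307/16) → C = -2695/48
  (8, 44/5) → C = -148/5
  (445/21, 117/7) → C = -677/21

The binding constraints are -9x1 + 10x2 = 16 and 6x1 - 10x2 = -40.
Solving simultaneously gives x1 = 8, x2 = 44/5.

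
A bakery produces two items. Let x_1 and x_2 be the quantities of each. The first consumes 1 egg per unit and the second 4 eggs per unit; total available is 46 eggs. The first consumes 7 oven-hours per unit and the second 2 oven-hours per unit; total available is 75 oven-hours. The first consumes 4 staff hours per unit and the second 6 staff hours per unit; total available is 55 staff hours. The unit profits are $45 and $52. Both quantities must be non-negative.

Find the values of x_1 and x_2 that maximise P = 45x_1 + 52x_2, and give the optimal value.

x_1 = 10, x_2 = 5/2, maximum P = 580

Corner points and P = 45x_1 + 52x_2:
  (0, 0) → P = 0
  (0, 55/6) → P = 1430/3
  (75/7, 0) → P = 3375/7
  (10, 5/2) → P = 580

The binding constraints are 7x_1 + 2x_2 = 75 and 4x_1 + 6x_2 = 55.
Solving simultaneously gives x_1 = 10, x_2 = 5/2.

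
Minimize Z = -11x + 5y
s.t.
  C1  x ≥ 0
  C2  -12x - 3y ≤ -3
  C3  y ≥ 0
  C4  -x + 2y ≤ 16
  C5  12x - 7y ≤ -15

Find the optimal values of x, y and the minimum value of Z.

x = 82/17, y = 177/17, minimum Z = -1

The binding constraints are -x + 2y = 16 and 12x - 7y = -15.
Solving simultaneously gives x = 82/17, y = 177/17.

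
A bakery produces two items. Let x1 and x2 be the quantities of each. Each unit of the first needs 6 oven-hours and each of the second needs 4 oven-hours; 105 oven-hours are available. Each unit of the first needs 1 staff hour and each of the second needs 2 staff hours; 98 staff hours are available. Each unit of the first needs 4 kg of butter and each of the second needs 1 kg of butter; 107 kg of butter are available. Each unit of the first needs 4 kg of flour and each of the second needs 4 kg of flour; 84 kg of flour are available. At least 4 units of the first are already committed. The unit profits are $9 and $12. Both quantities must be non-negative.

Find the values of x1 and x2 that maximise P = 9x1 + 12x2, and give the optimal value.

x1 = 4, x2 = 17, maximum P = 240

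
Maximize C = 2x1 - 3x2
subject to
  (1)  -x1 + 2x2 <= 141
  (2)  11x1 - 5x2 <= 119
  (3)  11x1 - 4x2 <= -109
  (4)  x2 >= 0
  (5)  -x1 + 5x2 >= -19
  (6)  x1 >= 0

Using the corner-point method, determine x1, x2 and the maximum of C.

x1 = 0, x2 = 109/4, maximum C = -327/4

Vertices and C = 2x1 - 3x2:
  (173/9, 721/9) → C = -1817/9
  (0, 141/2) → C = -423/2
  (0, 109/4) → C = -327/4

The optimum lies where 11x1 - 4x2 = -109 and x1 = 0.
Solving simultaneously gives x1 = 0, x2 = 109/4.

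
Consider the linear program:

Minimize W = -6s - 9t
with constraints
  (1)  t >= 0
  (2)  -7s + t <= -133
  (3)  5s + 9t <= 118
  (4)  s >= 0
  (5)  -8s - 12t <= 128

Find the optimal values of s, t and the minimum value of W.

s = 118/5, t = 0, minimum W = -708/5

Extreme points and W = -6s - 9t:
  (19, 0) → W = -114
  (118/5, 0) → W = -708/5
  (1315/68, 161/68) → W = -9339/68

At the optimal vertex, t = 0 and 5s + 9t = 118.
Solving simultaneously gives s = 118/5, t = 0.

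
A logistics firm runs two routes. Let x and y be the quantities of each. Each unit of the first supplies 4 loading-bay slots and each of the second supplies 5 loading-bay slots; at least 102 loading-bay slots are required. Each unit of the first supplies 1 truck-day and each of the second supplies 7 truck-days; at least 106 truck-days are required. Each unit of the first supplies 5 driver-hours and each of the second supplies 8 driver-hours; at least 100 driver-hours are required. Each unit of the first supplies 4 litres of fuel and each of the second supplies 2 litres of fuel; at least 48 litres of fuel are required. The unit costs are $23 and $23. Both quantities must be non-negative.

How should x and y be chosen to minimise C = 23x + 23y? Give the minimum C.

The feasible region is unbounded (it extends along (0, 1), (1, 0)), but C strictly increases along every unbounded feasible direction, so there is no improving ray and the minimum is attained at a vertex.

At the optimal vertex, 4x + 5y = 102 and 4x + 2y = 48.
Solving simultaneously gives x = 3, y = 18.

x = 3, y = 18, minimum C = 483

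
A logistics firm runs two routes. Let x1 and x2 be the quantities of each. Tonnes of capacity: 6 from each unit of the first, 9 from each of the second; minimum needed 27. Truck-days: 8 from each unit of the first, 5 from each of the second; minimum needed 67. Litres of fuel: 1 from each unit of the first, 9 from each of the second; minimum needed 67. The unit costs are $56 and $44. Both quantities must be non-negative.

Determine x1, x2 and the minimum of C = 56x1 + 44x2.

x1 = 4, x2 = 7, minimum C = 532

Feasible corners and C = 56x1 + 44x2:
  (0, 67/5) → C = 2948/5
  (67, 0) → C = 3752
  (4, 7) → C = 532
The feasible region is unbounded (it extends along (0, 1), (1, 0)), but C strictly increases along every unbounded feasible direction, so there is no improving ray and the minimum is attained at a vertex.

The binding constraints are 8x1 + 5x2 = 67 and x1 + 9x2 = 67.
Solving simultaneously gives x1 = 4, x2 = 7.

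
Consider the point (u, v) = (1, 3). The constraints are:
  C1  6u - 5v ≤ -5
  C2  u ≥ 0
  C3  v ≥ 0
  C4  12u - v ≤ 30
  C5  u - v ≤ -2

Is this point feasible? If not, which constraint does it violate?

feasible

C1: -9 ≤ -5 ✓
C2: 1 ≥ 0 ✓
C3: 3 ≥ 0 ✓
C4: 9 ≤ 30 ✓
C5: -2 ≤ -2 ✓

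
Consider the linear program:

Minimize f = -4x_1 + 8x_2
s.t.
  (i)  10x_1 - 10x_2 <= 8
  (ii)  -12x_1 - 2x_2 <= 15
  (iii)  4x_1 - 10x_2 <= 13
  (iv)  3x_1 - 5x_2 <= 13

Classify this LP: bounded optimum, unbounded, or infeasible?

bounded optimum

Extreme points and f = -4x_1 + 8x_2:
  (-5/6, -49/30) → f = -146/15
  (-31/32, -27/16) → f = -77/8
The feasible region has finitely many vertices and no improving ray; the minimum is -146/15 at (-5/6, -49/30).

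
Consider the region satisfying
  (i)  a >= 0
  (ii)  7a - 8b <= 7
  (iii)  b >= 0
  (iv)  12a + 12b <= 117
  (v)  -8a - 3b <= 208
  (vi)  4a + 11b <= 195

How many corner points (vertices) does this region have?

4

The feasible vertices (each the meet of two boundaries and inside every other half-plane) are:
  (0, 0)
  (0, 39/4)
  (1, 0)
  (17/3, 49/12)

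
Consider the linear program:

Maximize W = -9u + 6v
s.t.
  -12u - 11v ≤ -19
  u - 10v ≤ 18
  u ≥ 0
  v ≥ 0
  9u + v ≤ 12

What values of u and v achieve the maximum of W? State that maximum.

Corner points and W = -9u + 6v:
  (0, 19/11) → W = 114/11
  (113/87, 9/29) → W = -285/29
  (0, 12) → W = 72

The binding constraints are u = 0 and 9u + v = 12.
Solving simultaneously gives u = 0, v = 12.

u = 0, v = 12, maximum W = 72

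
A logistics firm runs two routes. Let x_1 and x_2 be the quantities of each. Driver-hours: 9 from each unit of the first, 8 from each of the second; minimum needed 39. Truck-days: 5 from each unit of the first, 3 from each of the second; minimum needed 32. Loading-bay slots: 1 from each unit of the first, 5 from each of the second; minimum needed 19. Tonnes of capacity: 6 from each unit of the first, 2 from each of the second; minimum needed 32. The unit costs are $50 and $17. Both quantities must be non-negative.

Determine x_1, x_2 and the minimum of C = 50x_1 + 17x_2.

x_1 = 4, x_2 = 4, minimum C = 268

Vertices and C = 50x_1 + 17x_2:
  (0, 16) → C = 272
  (19, 0) → C = 950
  (103/22, 63/22) → C = 6221/22
  (4, 4) → C = 268
The feasible region is unbounded (it extends along (0, 1), (1, 0)), but C strictly increases along every unbounded feasible direction, so there is no improving ray and the minimum is attained at a vertex.

At the optimal vertex, 5x_1 + 3x_2 = 32 and 6x_1 + 2x_2 = 32.
Solving simultaneously gives x_1 = 4, x_2 = 4.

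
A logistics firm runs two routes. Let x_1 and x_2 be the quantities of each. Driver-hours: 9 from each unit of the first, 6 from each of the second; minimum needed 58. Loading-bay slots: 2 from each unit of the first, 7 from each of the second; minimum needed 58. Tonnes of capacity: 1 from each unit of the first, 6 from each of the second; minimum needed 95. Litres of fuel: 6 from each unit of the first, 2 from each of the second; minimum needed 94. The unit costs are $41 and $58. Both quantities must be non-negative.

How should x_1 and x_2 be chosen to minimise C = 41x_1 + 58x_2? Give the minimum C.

The feasible region is unbounded (it extends along (0, 1), (1, 0)), but C strictly increases along every unbounded feasible direction, so there is no improving ray and the minimum is attained at a vertex.

x_1 = 11, x_2 = 14, minimum C = 1263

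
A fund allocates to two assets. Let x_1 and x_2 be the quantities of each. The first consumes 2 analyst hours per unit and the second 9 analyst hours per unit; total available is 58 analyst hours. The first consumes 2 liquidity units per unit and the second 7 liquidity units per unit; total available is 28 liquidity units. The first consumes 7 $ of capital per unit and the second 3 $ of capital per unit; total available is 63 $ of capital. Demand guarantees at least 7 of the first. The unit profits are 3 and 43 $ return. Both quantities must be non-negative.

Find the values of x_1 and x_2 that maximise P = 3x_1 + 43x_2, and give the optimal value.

x_1 = 7, x_2 = 2, maximum P = 107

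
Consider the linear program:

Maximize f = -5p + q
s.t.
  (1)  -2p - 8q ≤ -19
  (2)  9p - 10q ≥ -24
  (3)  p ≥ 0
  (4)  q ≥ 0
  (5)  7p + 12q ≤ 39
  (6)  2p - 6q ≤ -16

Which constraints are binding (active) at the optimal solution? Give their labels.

Extreme points and f = -5p + q:
  (51/89, 519/178) → f = 9/178
  (8/17, 48/17) → f = 8/17
  (7/11, 95/33) → f = -10/33

The maximum is at (8/17, 48/17). Substituting into each constraint, equality holds for (2) and (6); the remaining constraints have slack.

(2) and (6)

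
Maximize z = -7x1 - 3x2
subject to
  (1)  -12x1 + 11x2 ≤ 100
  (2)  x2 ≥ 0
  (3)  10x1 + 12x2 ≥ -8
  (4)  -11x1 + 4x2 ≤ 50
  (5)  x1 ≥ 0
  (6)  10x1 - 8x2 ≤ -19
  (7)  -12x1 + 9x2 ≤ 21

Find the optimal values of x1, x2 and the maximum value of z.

Feasible corners and z = -7x1 - 3x2:
  (591/14, 386/7) → z = -6453/14
  (223/8, 79/2) → z = -2509/8
  (1/2, 3) → z = -25/2

At the optimal vertex, 10x1 - 8x2 = -19 and -12x1 + 9x2 = 21.
Solving simultaneously gives x1 = 1/2, x2 = 3.

x1 = 1/2, x2 = 3, maximum z = -25/2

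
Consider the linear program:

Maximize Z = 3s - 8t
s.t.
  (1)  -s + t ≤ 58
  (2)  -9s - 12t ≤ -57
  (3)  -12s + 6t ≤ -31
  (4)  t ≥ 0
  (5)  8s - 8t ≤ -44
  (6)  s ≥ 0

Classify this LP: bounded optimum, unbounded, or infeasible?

Feasible corners and Z = 3s - 8t:
  (379/6, 727/6) → Z = -4679/6
  (32/3, 97/6) → Z = -292/3
The feasible region has finitely many vertices and no improving ray; the maximum is -292/3 at (32/3, 97/6).

bounded optimum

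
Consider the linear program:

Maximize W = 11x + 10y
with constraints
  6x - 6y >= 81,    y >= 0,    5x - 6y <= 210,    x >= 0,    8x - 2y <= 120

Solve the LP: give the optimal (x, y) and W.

At the optimal vertex, 6x - 6y = 81 and 8x - 2y = 120.
Solving simultaneously gives x = 31/2, y = 2.

x = 31/2, y = 2, maximum W = 381/2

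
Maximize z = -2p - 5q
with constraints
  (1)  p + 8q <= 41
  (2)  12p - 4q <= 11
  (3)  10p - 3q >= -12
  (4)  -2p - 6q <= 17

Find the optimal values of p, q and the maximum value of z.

p = -41/22, q = -73/33, maximum z = 488/33

Vertices and z = -2p - 5q:
  (63/25, 481/100) → z = -2909/100
  (27/83, 422/83) → z = -2164/83
  (-1/40, -113/40) → z = 567/40
  (-41/22, -73/33) → z = 488/33

The optimum lies where 10p - 3q = -12 and -2p - 6q = 17.
Solving simultaneously gives p = -41/22, q = -73/33.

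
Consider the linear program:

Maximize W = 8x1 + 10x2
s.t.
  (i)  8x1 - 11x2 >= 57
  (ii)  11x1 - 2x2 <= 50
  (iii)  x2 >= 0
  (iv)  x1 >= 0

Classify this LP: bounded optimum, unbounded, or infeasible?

The boundaries 8x1 - 11x2 = 57 and 11x1 - 2x2 = 50 meet at (436/105, -227/105), but that point violates x2 ≥ 0. Every candidate vertex is excluded by some other constraint, so the feasible region is empty.

infeasible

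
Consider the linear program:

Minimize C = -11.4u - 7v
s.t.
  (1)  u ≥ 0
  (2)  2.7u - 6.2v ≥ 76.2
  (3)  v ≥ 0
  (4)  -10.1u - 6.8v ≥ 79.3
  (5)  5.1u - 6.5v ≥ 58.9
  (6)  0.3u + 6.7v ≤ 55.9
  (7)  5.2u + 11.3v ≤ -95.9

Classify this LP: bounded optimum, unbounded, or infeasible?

The boundaries u = 0 and 2.7u - 6.2v = 76.2 meet at (0, -381/31), but that point violates v ≥ 0. Every candidate vertex is excluded by some other constraint, so the feasible region is empty.

infeasible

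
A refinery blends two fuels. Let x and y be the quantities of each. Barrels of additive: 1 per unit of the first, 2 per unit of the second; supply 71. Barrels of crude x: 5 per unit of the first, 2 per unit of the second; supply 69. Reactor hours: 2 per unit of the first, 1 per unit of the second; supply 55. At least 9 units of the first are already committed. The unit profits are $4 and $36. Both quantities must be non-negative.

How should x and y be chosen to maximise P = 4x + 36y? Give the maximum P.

x = 9, y = 12, maximum P = 468

The optimum lies where 5x + 2y = 69 and x = 9.
Solving simultaneously gives x = 9, y = 12.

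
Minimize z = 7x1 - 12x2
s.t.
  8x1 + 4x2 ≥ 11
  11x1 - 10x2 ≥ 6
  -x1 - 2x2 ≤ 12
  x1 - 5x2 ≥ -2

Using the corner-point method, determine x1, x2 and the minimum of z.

The feasible region is unbounded (it extends along (2, -1), (5, 1)), but z strictly increases along every unbounded feasible direction, so there is no improving ray and the minimum is attained at a vertex.

x1 = 10/9, x2 = 28/45, minimum z = 14/45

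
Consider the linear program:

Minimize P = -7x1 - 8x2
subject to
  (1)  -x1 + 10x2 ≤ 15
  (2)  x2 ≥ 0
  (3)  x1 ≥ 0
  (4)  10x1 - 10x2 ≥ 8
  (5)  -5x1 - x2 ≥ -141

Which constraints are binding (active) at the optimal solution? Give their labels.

(1) and (5)

Corner points and P = -7x1 - 8x2:
  (23/9, 79/45) → P = -479/15
  (465/17, 72/17) → P = -3831/17
  (4/5, 0) → P = -28/5
  (141/5, 0) → P = -987/5

The minimum is at (465/17, 72/17). Substituting into each constraint, equality holds for (1) and (5); the remaining constraints have slack.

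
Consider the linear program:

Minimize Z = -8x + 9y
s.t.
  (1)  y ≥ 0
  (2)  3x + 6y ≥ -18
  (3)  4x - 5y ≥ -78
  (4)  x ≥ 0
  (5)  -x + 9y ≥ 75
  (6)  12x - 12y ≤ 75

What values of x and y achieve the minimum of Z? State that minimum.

x = 525/32, y = 325/32, minimum Z = -1275/32

Corner points and Z = -8x + 9y:
  (0, 78/5) → Z = 702/5
  (437/4, 103) → Z = 53
  (0, 25/3) → Z = 75
  (525/32, 325/32) → Z = -1275/32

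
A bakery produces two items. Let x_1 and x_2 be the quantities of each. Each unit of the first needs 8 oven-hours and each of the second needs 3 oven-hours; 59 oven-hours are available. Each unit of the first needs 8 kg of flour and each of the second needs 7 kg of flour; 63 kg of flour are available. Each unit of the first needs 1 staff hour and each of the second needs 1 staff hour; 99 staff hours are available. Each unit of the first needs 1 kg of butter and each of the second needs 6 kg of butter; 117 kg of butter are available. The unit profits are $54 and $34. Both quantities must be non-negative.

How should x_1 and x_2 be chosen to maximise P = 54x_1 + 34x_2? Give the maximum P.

x_1 = 7, x_2 = 1, maximum P = 412

Vertices and P = 54x_1 + 34x_2:
  (0, 0) → P = 0
  (0, 9) → P = 306
  (59/8, 0) → P = 1593/4
  (7, 1) → P = 412

The optimum lies where 8x_1 + 3x_2 = 59 and 8x_1 + 7x_2 = 63.
Solving simultaneously gives x_1 = 7, x_2 = 1.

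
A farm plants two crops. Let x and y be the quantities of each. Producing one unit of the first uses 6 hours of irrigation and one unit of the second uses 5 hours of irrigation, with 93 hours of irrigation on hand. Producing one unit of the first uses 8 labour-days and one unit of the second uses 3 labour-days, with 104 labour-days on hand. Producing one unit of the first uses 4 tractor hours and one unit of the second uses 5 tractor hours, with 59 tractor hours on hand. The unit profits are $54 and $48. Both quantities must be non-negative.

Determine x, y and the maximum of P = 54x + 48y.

x = 49/4, y = 2, maximum P = 1515/2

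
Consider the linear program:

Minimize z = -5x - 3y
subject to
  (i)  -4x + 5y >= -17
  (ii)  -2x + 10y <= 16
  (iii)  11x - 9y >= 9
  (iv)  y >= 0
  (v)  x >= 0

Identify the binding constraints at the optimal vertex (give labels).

(i) and (ii)

Vertices and z = -5x - 3y:
  (25/3, 49/15) → z = -772/15
  (17/4, 0) → z = -85/4
  (117/46, 97/46) → z = -438/23
  (9/11, 0) → z = -45/11

The minimum is at (25/3, 49/15). Substituting into each constraint, equality holds for (i) and (ii); the remaining constraints have slack.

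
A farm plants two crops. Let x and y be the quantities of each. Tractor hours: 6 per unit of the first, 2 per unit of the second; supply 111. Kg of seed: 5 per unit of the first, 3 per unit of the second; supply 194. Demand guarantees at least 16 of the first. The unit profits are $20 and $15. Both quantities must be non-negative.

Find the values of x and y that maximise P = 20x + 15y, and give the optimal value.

x = 16, y = 15/2, maximum P = 865/2

Extreme points and P = 20x + 15y:
  (37/2, 0) → P = 370
  (16, 0) → P = 320
  (16, 15/2) → P = 865/2

The binding constraints are 6x + 2y = 111 and x = 16.
Solving simultaneously gives x = 16, y = 15/2.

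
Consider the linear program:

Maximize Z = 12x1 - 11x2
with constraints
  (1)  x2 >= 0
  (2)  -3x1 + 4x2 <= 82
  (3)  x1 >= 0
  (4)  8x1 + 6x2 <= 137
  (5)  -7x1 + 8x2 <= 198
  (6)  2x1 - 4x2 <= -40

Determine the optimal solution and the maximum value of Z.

Vertices and Z = 12x1 - 11x2:
  (0, 41/2) → Z = -451/2
  (28/25, 1067/50) → Z = -2213/10
  (0, 10) → Z = -110
  (7, 27/2) → Z = -129/2

The optimum lies where 8x1 + 6x2 = 137 and 2x1 - 4x2 = -40.
Solving simultaneously gives x1 = 7, x2 = 27/2.

x1 = 7, x2 = 27/2, maximum Z = -129/2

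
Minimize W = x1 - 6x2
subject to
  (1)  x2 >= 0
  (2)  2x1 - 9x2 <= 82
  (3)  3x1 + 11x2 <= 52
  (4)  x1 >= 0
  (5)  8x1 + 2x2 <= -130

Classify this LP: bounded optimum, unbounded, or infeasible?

The boundaries x2 = 0 and 3x1 + 11x2 = 52 meet at (52/3, 0), but that point violates 8x1 + 2x2 ≤ -130. Every candidate vertex is excluded by some other constraint, so the feasible region is empty.

infeasible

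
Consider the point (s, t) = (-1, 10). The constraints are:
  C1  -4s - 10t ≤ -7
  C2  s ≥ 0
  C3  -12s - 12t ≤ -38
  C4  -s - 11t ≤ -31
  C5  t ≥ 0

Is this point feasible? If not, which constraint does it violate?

not feasible — violates C2

Constraint C2: s = -1, which is not ≥ 0. All other constraints are satisfied.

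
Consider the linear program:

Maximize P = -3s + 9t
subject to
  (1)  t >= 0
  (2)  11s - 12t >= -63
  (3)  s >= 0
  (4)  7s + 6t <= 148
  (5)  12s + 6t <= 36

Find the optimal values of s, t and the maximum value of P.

s = 9/35, t = 192/35, maximum P = 243/5

Corner points and P = -3s + 9t:
  (0, 0) → P = 0
  (3, 0) → P = -9
  (0, 21/4) → P = 189/4
  (9/35, 192/35) → P = 243/5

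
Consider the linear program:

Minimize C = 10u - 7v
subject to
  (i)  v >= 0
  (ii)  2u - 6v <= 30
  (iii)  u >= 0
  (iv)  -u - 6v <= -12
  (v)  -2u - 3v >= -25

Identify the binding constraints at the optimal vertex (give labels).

Feasible corners and C = 10u - 7v:
  (12, 0) → C = 120
  (25/2, 0) → C = 125
  (0, 2) → C = -14
  (0, 25/3) → C = -175/3

The minimum is at (0, 25/3). Substituting into each constraint, equality holds for (iii) and (v); the remaining constraints have slack.

(iii) and (v)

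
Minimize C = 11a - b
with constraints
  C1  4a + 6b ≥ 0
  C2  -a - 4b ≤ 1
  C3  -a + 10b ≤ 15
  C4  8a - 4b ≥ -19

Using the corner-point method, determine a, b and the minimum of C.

The feasible region is unbounded (it extends along (10, 1), (4, -1)), but C strictly increases along every unbounded feasible direction, so there is no improving ray and the minimum is attained at a vertex.

The binding constraints are 4a + 6b = 0 and 8a - 4b = -19.
Solving simultaneously gives a = -57/32, b = 19/16.

a = -57/32, b = 19/16, minimum C = -665/32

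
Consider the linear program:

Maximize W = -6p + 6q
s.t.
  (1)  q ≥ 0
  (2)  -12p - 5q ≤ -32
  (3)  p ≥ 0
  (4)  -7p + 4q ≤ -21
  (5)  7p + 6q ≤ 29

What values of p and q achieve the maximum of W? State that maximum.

Vertices and W = -6p + 6q:
  (3, 0) → W = -18
  (29/7, 0) → W = -174/7
  (121/35, 4/5) → W = -558/35

At the optimal vertex, -7p + 4q = -21 and 7p + 6q = 29.
Solving simultaneously gives p = 121/35, q = 4/5.

p = 121/35, q = 4/5, maximum W = -558/35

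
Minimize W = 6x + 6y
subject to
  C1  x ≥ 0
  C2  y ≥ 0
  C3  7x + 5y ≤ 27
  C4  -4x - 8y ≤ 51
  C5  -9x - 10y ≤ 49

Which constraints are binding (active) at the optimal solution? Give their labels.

Vertices and W = 6x + 6y:
  (0, 0) → W = 0
  (0, 27/5) → W = 162/5
  (27/7, 0) → W = 162/7

The minimum is at (0, 0). Substituting into each constraint, equality holds for C1 and C2; the remaining constraints have slack.

C1 and C2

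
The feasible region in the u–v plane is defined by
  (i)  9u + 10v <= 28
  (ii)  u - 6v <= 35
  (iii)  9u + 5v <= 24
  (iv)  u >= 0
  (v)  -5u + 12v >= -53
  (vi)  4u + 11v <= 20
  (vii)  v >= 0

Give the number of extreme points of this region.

5

Intersecting each pair of boundary lines and keeping only the points that satisfy every inequality leaves:
  (20/9, 4/5)
  (108/59, 68/59)
  (8/3, 0)
  (0, 20/11)
  (0, 0)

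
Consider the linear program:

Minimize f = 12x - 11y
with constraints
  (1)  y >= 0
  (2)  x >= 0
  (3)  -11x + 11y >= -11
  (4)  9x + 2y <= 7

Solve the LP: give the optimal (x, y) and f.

At the optimal vertex, x = 0 and 9x + 2y = 7.
Solving simultaneously gives x = 0, y = 7/2.

x = 0, y = 7/2, minimum f = -77/2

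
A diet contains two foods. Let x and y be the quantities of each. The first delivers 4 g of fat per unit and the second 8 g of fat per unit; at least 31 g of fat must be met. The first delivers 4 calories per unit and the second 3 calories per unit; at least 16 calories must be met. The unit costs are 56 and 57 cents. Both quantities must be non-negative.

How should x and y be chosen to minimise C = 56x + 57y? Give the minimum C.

Extreme points and C = 56x + 57y:
  (0, 16/3) → C = 304
  (31/4, 0) → C = 434
  (7/4, 3) → C = 269
The feasible region is unbounded (it extends along (0, 1), (1, 0)), but C strictly increases along every unbounded feasible direction, so there is no improving ray and the minimum is attained at a vertex.

The binding constraints are 4x + 8y = 31 and 4x + 3y = 16.
Solving simultaneously gives x = 7/4, y = 3.

x = 7/4, y = 3, minimum C = 269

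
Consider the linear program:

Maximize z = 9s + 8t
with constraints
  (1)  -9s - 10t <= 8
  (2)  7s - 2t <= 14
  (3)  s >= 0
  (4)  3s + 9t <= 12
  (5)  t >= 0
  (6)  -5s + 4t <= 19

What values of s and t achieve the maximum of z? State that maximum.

Corner points and z = 9s + 8t:
  (50/23, 14/23) → z = 562/23
  (2, 0) → z = 18
  (0, 4/3) → z = 32/3
  (0, 0) → z = 0

The binding constraints are 7s - 2t = 14 and 3s + 9t = 12.
Solving simultaneously gives s = 50/23, t = 14/23.

s = 50/23, t = 14/23, maximum z = 562/23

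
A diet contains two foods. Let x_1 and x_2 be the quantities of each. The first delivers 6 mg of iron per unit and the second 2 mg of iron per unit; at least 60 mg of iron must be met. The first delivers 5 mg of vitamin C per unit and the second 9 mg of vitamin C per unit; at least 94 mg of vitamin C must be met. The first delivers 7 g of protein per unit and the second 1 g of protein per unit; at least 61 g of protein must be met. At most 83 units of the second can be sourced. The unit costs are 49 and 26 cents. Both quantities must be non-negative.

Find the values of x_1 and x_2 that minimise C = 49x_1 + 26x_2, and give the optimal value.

Feasible corners and C = 49x_1 + 26x_2:
  (0, 61) → C = 1586
  (0, 83) → C = 2158
  (94/5, 0) → C = 4606/5
  (8, 6) → C = 548
  (31/4, 27/4) → C = 2221/4
The feasible region is unbounded (it extends along (1, 0)), but C strictly increases along every unbounded feasible direction, so there is no improving ray and the minimum is attained at a vertex.

x_1 = 8, x_2 = 6, minimum C = 548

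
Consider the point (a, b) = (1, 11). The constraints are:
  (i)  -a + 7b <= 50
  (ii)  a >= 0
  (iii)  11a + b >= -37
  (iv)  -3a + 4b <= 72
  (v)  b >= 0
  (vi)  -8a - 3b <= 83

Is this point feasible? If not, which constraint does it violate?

Constraint (i): -a + 7b = 76, which is not ≤ 50. All other constraints are satisfied.

not feasible — violates (i)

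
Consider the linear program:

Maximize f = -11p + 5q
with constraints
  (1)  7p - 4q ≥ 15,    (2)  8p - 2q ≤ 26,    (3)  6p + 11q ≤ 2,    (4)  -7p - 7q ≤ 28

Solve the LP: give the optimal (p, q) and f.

p = -1/11, q = -43/11, maximum f = -204/11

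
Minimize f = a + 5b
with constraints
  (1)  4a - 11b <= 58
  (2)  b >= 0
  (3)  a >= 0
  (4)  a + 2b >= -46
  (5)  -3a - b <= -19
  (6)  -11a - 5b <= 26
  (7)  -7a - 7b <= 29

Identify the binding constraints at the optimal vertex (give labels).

(2) and (5)

Extreme points and f = a + 5b:
  (29/2, 0) → f = 29/2
  (19/3, 0) → f = 19/3
  (0, 19) → f = 95
The feasible region is unbounded (it extends along (0, 1), (11, 4)), but f strictly increases along every unbounded feasible direction, so there is no improving ray and the minimum is attained at a vertex.

The minimum is at (19/3, 0). Substituting into each constraint, equality holds for (2) and (5); the remaining constraints have slack.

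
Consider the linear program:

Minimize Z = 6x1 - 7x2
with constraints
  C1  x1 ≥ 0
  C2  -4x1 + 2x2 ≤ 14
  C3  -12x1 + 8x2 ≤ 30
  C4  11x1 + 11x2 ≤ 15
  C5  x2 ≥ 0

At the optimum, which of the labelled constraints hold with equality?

Corner points and Z = 6x1 - 7x2:
  (0, 15/11) → Z = -105/11
  (0, 0) → Z = 0
  (15/11, 0) → Z = 90/11

The minimum is at (0, 15/11). Substituting into each constraint, equality holds for C1 and C4; the remaining constraints have slack.

C1 and C4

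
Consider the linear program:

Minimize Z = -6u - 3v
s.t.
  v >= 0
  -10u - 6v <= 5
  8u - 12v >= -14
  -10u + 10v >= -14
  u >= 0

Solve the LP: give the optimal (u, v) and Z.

Feasible corners and Z = -6u - 3v:
  (7/5, 0) → Z = -42/5
  (0, 0) → Z = 0
  (77/10, 63/10) → Z = -651/10
  (0, 7/6) → Z = -7/2

At the optimal vertex, 8u - 12v = -14 and -10u + 10v = -14.
Solving simultaneously gives u = 77/10, v = 63/10.

u = 77/10, v = 63/10, minimum Z = -651/10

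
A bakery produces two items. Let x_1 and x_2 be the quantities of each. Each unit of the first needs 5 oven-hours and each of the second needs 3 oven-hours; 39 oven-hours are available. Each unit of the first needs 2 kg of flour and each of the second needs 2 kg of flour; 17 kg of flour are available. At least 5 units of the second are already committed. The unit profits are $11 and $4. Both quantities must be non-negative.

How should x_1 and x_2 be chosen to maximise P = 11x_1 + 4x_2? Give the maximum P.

Corner points and P = 11x_1 + 4x_2:
  (0, 17/2) → P = 34
  (0, 5) → P = 20
  (7/2, 5) → P = 117/2

The binding constraints are 2x_1 + 2x_2 = 17 and x_2 = 5.
Solving simultaneously gives x_1 = 7/2, x_2 = 5.

x_1 = 7/2, x_2 = 5, maximum P = 117/2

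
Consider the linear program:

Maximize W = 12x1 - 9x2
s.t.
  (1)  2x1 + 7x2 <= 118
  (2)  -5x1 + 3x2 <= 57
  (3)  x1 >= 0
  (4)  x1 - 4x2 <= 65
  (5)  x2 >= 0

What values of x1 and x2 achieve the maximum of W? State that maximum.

Extreme points and W = 12x1 - 9x2:
  (0, 118/7) → W = -1062/7
  (59, 0) → W = 708
  (0, 0) → W = 0

The binding constraints are 2x1 + 7x2 = 118 and x2 = 0.
Solving simultaneously gives x1 = 59, x2 = 0.

x1 = 59, x2 = 0, maximum W = 708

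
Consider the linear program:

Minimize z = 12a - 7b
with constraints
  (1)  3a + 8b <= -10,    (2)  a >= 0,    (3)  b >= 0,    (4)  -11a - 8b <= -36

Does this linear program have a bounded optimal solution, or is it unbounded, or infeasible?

The boundaries 3a + 8b = -10 and -11a - 8b = -36 meet at (23/4, -109/32), but that point violates b ≥ 0. Every candidate vertex is excluded by some other constraint, so the feasible region is empty.

infeasible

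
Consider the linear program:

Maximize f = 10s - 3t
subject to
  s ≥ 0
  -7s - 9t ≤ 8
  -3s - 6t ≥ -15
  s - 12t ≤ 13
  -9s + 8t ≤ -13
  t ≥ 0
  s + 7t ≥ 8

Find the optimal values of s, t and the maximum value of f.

The optimum lies where -3s - 6t = -15 and s + 7t = 8.
Solving simultaneously gives s = 19/5, t = 3/5.

s = 19/5, t = 3/5, maximum f = 181/5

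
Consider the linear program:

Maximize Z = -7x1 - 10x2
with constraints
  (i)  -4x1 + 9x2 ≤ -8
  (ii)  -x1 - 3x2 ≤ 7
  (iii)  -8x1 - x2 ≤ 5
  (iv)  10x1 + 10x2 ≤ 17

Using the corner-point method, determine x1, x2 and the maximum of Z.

x1 = -8/23, x2 = -51/23, maximum Z = 566/23

Feasible corners and Z = -7x1 - 10x2:
  (-37/76, -21/19) → Z = 1099/76
  (233/130, -6/65) → Z = -1511/130
  (-8/23, -51/23) → Z = 566/23
  (121/20, -87/20) → Z = 23/20

At the optimal vertex, -x1 - 3x2 = 7 and -8x1 - x2 = 5.
Solving simultaneously gives x1 = -8/23, x2 = -51/23.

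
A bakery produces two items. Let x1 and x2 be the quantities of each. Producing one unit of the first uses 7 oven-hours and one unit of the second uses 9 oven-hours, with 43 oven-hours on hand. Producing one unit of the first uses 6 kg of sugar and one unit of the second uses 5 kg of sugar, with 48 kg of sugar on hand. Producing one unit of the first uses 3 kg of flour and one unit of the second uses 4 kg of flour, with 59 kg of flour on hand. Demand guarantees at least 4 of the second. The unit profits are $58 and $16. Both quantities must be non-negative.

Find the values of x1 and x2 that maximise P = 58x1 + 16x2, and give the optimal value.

x1 = 1, x2 = 4, maximum P = 122

Feasible corners and P = 58x1 + 16x2:
  (0, 43/9) → P = 688/9
  (0, 4) → P = 64
  (1, 4) → P = 122

The optimum lies where 7x1 + 9x2 = 43 and x2 = 4.
Solving simultaneously gives x1 = 1, x2 = 4.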